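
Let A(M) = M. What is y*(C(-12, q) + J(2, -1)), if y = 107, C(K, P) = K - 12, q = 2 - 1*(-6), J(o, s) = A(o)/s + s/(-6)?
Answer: -16585/6 ≈ -2764.2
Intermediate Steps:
J(o, s) = -s/6 + o/s (J(o, s) = o/s + s/(-6) = o/s + s*(-⅙) = o/s - s/6 = -s/6 + o/s)
q = 8 (q = 2 + 6 = 8)
C(K, P) = -12 + K
y*(C(-12, q) + J(2, -1)) = 107*((-12 - 12) + (-⅙*(-1) + 2/(-1))) = 107*(-24 + (⅙ + 2*(-1))) = 107*(-24 + (⅙ - 2)) = 107*(-24 - 11/6) = 107*(-155/6) = -16585/6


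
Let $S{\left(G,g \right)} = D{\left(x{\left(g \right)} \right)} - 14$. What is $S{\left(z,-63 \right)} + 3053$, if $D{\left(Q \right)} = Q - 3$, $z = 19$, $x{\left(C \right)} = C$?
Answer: $2973$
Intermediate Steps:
$D{\left(Q \right)} = -3 + Q$
$S{\left(G,g \right)} = -17 + g$ ($S{\left(G,g \right)} = \left(-3 + g\right) - 14 = -17 + g$)
$S{\left(z,-63 \right)} + 3053 = \left(-17 - 63\right) + 3053 = -80 + 3053 = 2973$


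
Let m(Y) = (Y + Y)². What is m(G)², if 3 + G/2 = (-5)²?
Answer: 59969536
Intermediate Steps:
G = 44 (G = -6 + 2*(-5)² = -6 + 2*25 = -6 + 50 = 44)
m(Y) = 4*Y² (m(Y) = (2*Y)² = 4*Y²)
m(G)² = (4*44²)² = (4*1936)² = 7744² = 59969536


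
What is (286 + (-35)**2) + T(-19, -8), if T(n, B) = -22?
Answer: 1489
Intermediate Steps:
(286 + (-35)**2) + T(-19, -8) = (286 + (-35)**2) - 22 = (286 + 1225) - 22 = 1511 - 22 = 1489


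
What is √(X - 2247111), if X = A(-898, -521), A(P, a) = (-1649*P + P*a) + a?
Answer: 2*I*√74743 ≈ 546.78*I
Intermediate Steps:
A(P, a) = a - 1649*P + P*a
X = 1948139 (X = -521 - 1649*(-898) - 898*(-521) = -521 + 1480802 + 467858 = 1948139)
√(X - 2247111) = √(1948139 - 2247111) = √(-298972) = 2*I*√74743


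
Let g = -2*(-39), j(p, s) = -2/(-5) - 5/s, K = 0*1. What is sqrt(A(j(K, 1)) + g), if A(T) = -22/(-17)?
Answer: 2*sqrt(5729)/17 ≈ 8.9047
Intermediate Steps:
K = 0
j(p, s) = 2/5 - 5/s (j(p, s) = -2*(-1/5) - 5/s = 2/5 - 5/s)
g = 78
A(T) = 22/17 (A(T) = -22*(-1/17) = 22/17)
sqrt(A(j(K, 1)) + g) = sqrt(22/17 + 78) = sqrt(1348/17) = 2*sqrt(5729)/17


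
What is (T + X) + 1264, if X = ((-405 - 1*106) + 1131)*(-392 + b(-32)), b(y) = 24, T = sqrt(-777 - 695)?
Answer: -226896 + 8*I*sqrt(23) ≈ -2.269e+5 + 38.367*I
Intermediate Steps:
T = 8*I*sqrt(23) (T = sqrt(-1472) = 8*I*sqrt(23) ≈ 38.367*I)
X = -228160 (X = ((-405 - 1*106) + 1131)*(-392 + 24) = ((-405 - 106) + 1131)*(-368) = (-511 + 1131)*(-368) = 620*(-368) = -228160)
(T + X) + 1264 = (8*I*sqrt(23) - 228160) + 1264 = (-228160 + 8*I*sqrt(23)) + 1264 = -226896 + 8*I*sqrt(23)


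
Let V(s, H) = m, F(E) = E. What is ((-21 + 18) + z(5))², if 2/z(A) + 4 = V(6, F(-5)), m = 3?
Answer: 25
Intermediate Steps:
V(s, H) = 3
z(A) = -2 (z(A) = 2/(-4 + 3) = 2/(-1) = 2*(-1) = -2)
((-21 + 18) + z(5))² = ((-21 + 18) - 2)² = (-3 - 2)² = (-5)² = 25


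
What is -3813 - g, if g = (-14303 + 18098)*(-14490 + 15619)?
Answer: -4288368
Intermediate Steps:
g = 4284555 (g = 3795*1129 = 4284555)
-3813 - g = -3813 - 1*4284555 = -3813 - 4284555 = -4288368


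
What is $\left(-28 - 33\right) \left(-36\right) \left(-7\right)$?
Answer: $-15372$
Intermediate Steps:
$\left(-28 - 33\right) \left(-36\right) \left(-7\right) = \left(-61\right) \left(-36\right) \left(-7\right) = 2196 \left(-7\right) = -15372$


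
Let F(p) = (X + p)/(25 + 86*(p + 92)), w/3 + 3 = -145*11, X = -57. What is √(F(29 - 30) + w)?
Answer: 2*I*√73873497738/7851 ≈ 69.239*I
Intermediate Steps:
w = -4794 (w = -9 + 3*(-145*11) = -9 + 3*(-1595) = -9 - 4785 = -4794)
F(p) = (-57 + p)/(7937 + 86*p) (F(p) = (-57 + p)/(25 + 86*(p + 92)) = (-57 + p)/(25 + 86*(92 + p)) = (-57 + p)/(25 + (7912 + 86*p)) = (-57 + p)/(7937 + 86*p))
√(F(29 - 30) + w) = √((-57 + (29 - 30))/(7937 + 86*(29 - 30)) - 4794) = √((-57 - 1)/(7937 + 86*(-1)) - 4794) = √(-58/(7937 - 86) - 4794) = √(-58/7851 - 4794) = √(-37637752/7851) = 2*I*√73873497738/7851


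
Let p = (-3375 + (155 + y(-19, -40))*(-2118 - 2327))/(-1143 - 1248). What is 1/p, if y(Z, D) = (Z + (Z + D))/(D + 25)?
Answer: 797/238488 ≈ 0.0033419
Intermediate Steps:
y(Z, D) = (D + 2*Z)/(25 + D) (y(Z, D) = (Z + (D + Z))/(25 + D) = (D + 2*Z)/(25 + D))
p = 238488/797 (p = (-3375 + (155 + (-40 + 2*(-19))/(25 - 40))*(-2118 - 2327))/(-1143 - 1248) = (-3375 + (155 + (-40 - 38)/(-15))*(-4445))/(-2391) = (-3375 + (155 - 1/15*(-78))*(-4445))*(-1/2391) = (-3375 + (155 + 26/5)*(-4445))*(-1/2391) = (-3375 + (801/5)*(-4445))*(-1/2391) = (-3375 - 712089)*(-1/2391) = -715464*(-1/2391) = 238488/797 ≈ 299.23)
1/p = 1/(238488/797) = 797/238488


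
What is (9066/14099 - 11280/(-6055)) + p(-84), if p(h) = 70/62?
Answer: 1923960485/529290559 ≈ 3.6350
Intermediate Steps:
p(h) = 35/31 (p(h) = 70*(1/62) = 35/31)
(9066/14099 - 11280/(-6055)) + p(-84) = (9066/14099 - 11280/(-6055)) + 35/31 = (9066*(1/14099) - 11280*(-1/6055)) + 35/31 = (9066/14099 + 2256/1211) + 35/31 = 42786270/17073889 + 35/31 = 1923960485/529290559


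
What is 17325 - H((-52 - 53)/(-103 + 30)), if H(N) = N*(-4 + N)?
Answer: 92344560/5329 ≈ 17329.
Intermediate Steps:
17325 - H((-52 - 53)/(-103 + 30)) = 17325 - (-52 - 53)/(-103 + 30)*(-4 + (-52 - 53)/(-103 + 30)) = 17325 - (-105/(-73))*(-4 - 105/(-73)) = 17325 - (-105*(-1/73))*(-4 - 105*(-1/73)) = 17325 - 105*(-4 + 105/73)/73 = 17325 - 105*(-187)/(73*73) = 17325 - 1*(-19635/5329) = 17325 + 19635/5329 = 92344560/5329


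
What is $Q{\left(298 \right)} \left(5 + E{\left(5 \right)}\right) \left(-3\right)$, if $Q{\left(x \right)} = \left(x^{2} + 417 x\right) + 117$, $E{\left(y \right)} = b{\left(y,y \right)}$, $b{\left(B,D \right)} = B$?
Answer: $-6395610$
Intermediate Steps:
$E{\left(y \right)} = y$
$Q{\left(x \right)} = 117 + x^{2} + 417 x$
$Q{\left(298 \right)} \left(5 + E{\left(5 \right)}\right) \left(-3\right) = \left(117 + 298^{2} + 417 \cdot 298\right) \left(5 + 5\right) \left(-3\right) = \left(117 + 88804 + 124266\right) 10 \left(-3\right) = 213187 \left(-30\right) = -6395610$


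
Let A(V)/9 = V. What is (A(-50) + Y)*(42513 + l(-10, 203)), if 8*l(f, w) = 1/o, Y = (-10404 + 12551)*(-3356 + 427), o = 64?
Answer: -136890788839541/512 ≈ -2.6736e+11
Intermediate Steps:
A(V) = 9*V
Y = -6288563 (Y = 2147*(-2929) = -6288563)
l(f, w) = 1/512 (l(f, w) = (1/8)/64 = (1/8)*(1/64) = 1/512)
(A(-50) + Y)*(42513 + l(-10, 203)) = (9*(-50) - 6288563)*(42513 + 1/512) = (-450 - 6288563)*(21766657/512) = -6289013*21766657/512 = -136890788839541/512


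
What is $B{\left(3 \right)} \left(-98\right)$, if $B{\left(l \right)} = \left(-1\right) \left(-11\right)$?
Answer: $-1078$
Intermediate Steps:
$B{\left(l \right)} = 11$
$B{\left(3 \right)} \left(-98\right) = 11 \left(-98\right) = -1078$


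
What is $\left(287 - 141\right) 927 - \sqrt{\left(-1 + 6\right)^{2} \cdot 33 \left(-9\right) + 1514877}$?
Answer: $135342 - 2 \sqrt{376863} \approx 1.3411 \cdot 10^{5}$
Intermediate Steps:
$\left(287 - 141\right) 927 - \sqrt{\left(-1 + 6\right)^{2} \cdot 33 \left(-9\right) + 1514877} = 146 \cdot 927 - \sqrt{5^{2} \cdot 33 \left(-9\right) + 1514877} = 135342 - \sqrt{25 \cdot 33 \left(-9\right) + 1514877} = 135342 - \sqrt{825 \left(-9\right) + 1514877} = 135342 - \sqrt{-7425 + 1514877} = 135342 - \sqrt{1507452} = 135342 - 2 \sqrt{376863}$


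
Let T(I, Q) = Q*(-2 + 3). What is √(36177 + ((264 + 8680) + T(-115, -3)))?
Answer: √45118 ≈ 212.41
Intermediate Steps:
T(I, Q) = Q (T(I, Q) = Q*1 = Q)
√(36177 + ((264 + 8680) + T(-115, -3))) = √(36177 + ((264 + 8680) - 3)) = √(36177 + (8944 - 3)) = √(36177 + 8941) = √45118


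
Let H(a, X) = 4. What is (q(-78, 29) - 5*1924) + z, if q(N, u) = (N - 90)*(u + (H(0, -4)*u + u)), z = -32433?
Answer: -71285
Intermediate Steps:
q(N, u) = 6*u*(-90 + N) (q(N, u) = (N - 90)*(u + (4*u + u)) = (-90 + N)*(u + 5*u) = (-90 + N)*(6*u) = 6*u*(-90 + N))
(q(-78, 29) - 5*1924) + z = (6*29*(-90 - 78) - 5*1924) - 32433 = (6*29*(-168) - 9620) - 32433 = (-29232 - 9620) - 32433 = -38852 - 32433 = -71285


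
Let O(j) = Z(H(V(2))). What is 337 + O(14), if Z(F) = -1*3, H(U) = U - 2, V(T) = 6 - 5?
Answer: 334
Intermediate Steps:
V(T) = 1
H(U) = -2 + U
Z(F) = -3
O(j) = -3
337 + O(14) = 337 - 3 = 334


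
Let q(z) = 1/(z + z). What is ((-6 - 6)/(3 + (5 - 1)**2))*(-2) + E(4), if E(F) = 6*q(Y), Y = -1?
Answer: -33/19 ≈ -1.7368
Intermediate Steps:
q(z) = 1/(2*z)
E(F) = -3 (E(F) = 6*((1/2)/(-1)) = 6*((1/2)*(-1)) = 6*(-1/2) = -3)
((-6 - 6)/(3 + (5 - 1)**2))*(-2) + E(4) = ((-6 - 6)/(3 + (5 - 1)**2))*(-2) - 3 = -12/(3 + 4**2)*(-2) - 3 = -12/(3 + 16)*(-2) - 3 = -12/19*(-2) - 3 = 24/19 - 3 = -33/19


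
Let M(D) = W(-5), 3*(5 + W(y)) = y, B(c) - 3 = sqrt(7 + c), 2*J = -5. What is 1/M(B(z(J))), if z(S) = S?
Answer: -3/20 ≈ -0.15000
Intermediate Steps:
J = -5/2 (J = (1/2)*(-5) = -5/2 ≈ -2.5000)
B(c) = 3 + sqrt(7 + c)
W(y) = -5 + y/3
M(D) = -20/3 (M(D) = -5 + (1/3)*(-5) = -5 - 5/3 = -20/3)
1/M(B(z(J))) = 1/(-20/3) = -3/20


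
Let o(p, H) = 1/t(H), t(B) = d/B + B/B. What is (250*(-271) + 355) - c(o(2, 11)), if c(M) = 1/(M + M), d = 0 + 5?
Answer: -741353/11 ≈ -67396.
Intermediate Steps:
d = 5
t(B) = 1 + 5/B (t(B) = 5/B + B/B = 5/B + 1 = 1 + 5/B)
o(p, H) = H/(5 + H) (o(p, H) = 1/((5 + H)/H) = H/(5 + H))
c(M) = 1/(2*M)
(250*(-271) + 355) - c(o(2, 11)) = (250*(-271) + 355) - 1/(2*(11/(5 + 11))) = (-67750 + 355) - 1/(2*(11/16)) = -67395 - 1/(2*(11*(1/16))) = -67395 - 1/(2*11/16) = -67395 - 16/(2*11) = -67395 - 1*8/11 = -67395 - 8/11 = -741353/11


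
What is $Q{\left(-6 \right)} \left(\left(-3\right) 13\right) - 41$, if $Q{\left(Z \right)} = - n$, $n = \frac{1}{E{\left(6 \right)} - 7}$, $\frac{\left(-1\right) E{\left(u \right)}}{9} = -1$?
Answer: $- \frac{43}{2} \approx -21.5$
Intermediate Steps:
$E{\left(u \right)} = 9$ ($E{\left(u \right)} = \left(-9\right) \left(-1\right) = 9$)
$n = \frac{1}{2}$ ($n = \frac{1}{9 - 7} = \frac{1}{2} \approx 0.5$)
$Q{\left(Z \right)} = - \frac{1}{2}$ ($Q{\left(Z \right)} = \left(-1\right) \frac{1}{2} = - \frac{1}{2}$)
$Q{\left(-6 \right)} \left(\left(-3\right) 13\right) - 41 = - \frac{\left(-3\right) 13}{2} - 41 = \left(- \frac{1}{2}\right) \left(-39\right) - 41 = \frac{39}{2} - 41 = - \frac{43}{2}$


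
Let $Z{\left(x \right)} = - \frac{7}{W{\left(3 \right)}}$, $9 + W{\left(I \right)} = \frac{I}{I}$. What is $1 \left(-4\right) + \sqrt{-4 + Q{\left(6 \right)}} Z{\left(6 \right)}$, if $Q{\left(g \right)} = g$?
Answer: $-4 + \frac{7 \sqrt{2}}{8} \approx -2.7626$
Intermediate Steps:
$W{\left(I \right)} = -8$ ($W{\left(I \right)} = -9 + \frac{I}{I} = -9 + 1 = -8$)
$Z{\left(x \right)} = \frac{7}{8}$ ($Z{\left(x \right)} = - \frac{7}{-8} = \left(-7\right) \left(- \frac{1}{8}\right) = \frac{7}{8}$)
$1 \left(-4\right) + \sqrt{-4 + Q{\left(6 \right)}} Z{\left(6 \right)} = 1 \left(-4\right) + \sqrt{-4 + 6} \cdot \frac{7}{8} = -4 + \sqrt{2} \cdot \frac{7}{8} = -4 + \frac{7 \sqrt{2}}{8}$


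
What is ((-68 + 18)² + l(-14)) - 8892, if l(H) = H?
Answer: -6406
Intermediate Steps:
((-68 + 18)² + l(-14)) - 8892 = ((-68 + 18)² - 14) - 8892 = ((-50)² - 14) - 8892 = (2500 - 14) - 8892 = 2486 - 8892 = -6406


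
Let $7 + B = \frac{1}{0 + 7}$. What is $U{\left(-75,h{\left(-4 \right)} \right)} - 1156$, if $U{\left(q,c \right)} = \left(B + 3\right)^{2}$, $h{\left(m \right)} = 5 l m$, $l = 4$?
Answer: $- \frac{55915}{49} \approx -1141.1$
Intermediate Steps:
$B = - \frac{48}{7}$ ($B = -7 + \frac{1}{0 + 7} = -7 + \frac{1}{7} = - \frac{48}{7} \approx -6.8571$)
$h{\left(m \right)} = 20 m$ ($h{\left(m \right)} = 5 \cdot 4 m = 20 m$)
$U{\left(q,c \right)} = \frac{729}{49}$ ($U{\left(q,c \right)} = \left(- \frac{48}{7} + 3\right)^{2} = \left(- \frac{27}{7}\right)^{2} = \frac{729}{49}$)
$U{\left(-75,h{\left(-4 \right)} \right)} - 1156 = \frac{729}{49} - 1156 = - \frac{55915}{49}$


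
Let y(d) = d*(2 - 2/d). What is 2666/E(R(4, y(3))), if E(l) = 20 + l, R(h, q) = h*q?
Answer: 1333/18 ≈ 74.056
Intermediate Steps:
2666/E(R(4, y(3))) = 2666/(20 + 4*(-2 + 2*3)) = 2666/(20 + 4*(-2 + 6)) = 2666/(20 + 4*4) = 2666/(20 + 16) = 2666/36 = 2666*(1/36) = 1333/18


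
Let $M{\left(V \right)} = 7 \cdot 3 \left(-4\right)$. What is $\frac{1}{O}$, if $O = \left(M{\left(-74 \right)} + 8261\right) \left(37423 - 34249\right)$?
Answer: $\frac{1}{25953798} \approx 3.853 \cdot 10^{-8}$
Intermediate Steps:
$M{\left(V \right)} = -84$ ($M{\left(V \right)} = 21 \left(-4\right) = -84$)
$O = 25953798$ ($O = \left(-84 + 8261\right) \left(37423 - 34249\right) = 8177 \cdot 3174 = 25953798$)
$\frac{1}{O} = \frac{1}{25953798}$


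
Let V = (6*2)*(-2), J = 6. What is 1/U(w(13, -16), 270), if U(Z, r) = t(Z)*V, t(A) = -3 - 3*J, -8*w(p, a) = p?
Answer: 1/504 ≈ 0.0019841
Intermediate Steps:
V = -24 (V = 12*(-2) = -24)
w(p, a) = -p/8
t(A) = -21 (t(A) = -3 - 3*6 = -3 - 18 = -21)
U(Z, r) = 504 (U(Z, r) = -21*(-24) = 504)
1/U(w(13, -16), 270) = 1/504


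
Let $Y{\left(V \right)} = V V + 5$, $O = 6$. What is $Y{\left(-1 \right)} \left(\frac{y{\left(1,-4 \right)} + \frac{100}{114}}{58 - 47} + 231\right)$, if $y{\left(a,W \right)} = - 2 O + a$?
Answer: $\frac{288520}{209} \approx 1380.5$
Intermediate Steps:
$y{\left(a,W \right)} = -12 + a$ ($y{\left(a,W \right)} = \left(-2\right) 6 + a = -12 + a$)
$Y{\left(V \right)} = 5 + V^{2}$ ($Y{\left(V \right)} = V^{2} + 5 = 5 + V^{2}$)
$Y{\left(-1 \right)} \left(\frac{y{\left(1,-4 \right)} + \frac{100}{114}}{58 - 47} + 231\right) = \left(5 + \left(-1\right)^{2}\right) \left(\frac{\left(-12 + 1\right) + \frac{100}{114}}{58 - 47} + 231\right) = \left(5 + 1\right) \left(\frac{-11 + 100 \cdot \frac{1}{114}}{11} + 231\right) = 6 \left(\left(-11 + \frac{50}{57}\right) \frac{1}{11} + 231\right) = 6 \left(\left(- \frac{577}{57}\right) \frac{1}{11} + 231\right) = 6 \left(- \frac{577}{627} + 231\right) = 6 \cdot \frac{144260}{627} = \frac{288520}{209}$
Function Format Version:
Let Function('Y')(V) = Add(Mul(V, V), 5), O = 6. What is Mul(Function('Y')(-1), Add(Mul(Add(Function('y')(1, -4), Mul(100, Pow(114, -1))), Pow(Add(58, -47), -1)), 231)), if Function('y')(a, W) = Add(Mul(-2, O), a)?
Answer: Rational(288520, 209) ≈ 1380.5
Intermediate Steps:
Function('y')(a, W) = Add(-12, a) (Function('y')(a, W) = Add(Mul(-2, 6), a) = Add(-12, a))
Function('Y')(V) = Add(5, Pow(V, 2)) (Function('Y')(V) = Add(Pow(V, 2), 5) = Add(5, Pow(V, 2)))
Mul(Function('Y')(-1), Add(Mul(Add(Function('y')(1, -4), Mul(100, Pow(114, -1))), Pow(Add(58, -47), -1)), 231)) = Mul(Add(5, Pow(-1, 2)), Add(Mul(Add(Add(-12, 1), Mul(100, Pow(114, -1))), Pow(Add(58, -47), -1)), 231)) = Mul(Add(5, 1), Add(Mul(Add(-11, Mul(100, Rational(1, 114))), Pow(11, -1)), 231)) = Mul(6, Add(Mul(Add(-11, Rational(50, 57)), Rational(1, 11)), 231)) = Mul(6, Add(Mul(Rational(-577, 57), Rational(1, 11)), 231)) = Mul(6, Add(Rational(-577, 627), 231)) = Mul(6, Rational(144260, 627)) = Rational(288520, 209)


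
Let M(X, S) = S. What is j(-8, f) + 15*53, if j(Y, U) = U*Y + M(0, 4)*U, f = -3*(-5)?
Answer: 735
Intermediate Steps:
f = 15
j(Y, U) = 4*U + U*Y (j(Y, U) = U*Y + 4*U = 4*U + U*Y)
j(-8, f) + 15*53 = 15*(4 - 8) + 15*53 = 15*(-4) + 795 = -60 + 795 = 735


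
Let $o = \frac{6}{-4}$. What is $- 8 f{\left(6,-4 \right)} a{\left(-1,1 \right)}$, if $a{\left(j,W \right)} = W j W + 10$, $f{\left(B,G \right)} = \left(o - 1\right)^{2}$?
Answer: $-450$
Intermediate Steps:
$o = - \frac{3}{2}$ ($o = 6 \left(- \frac{1}{4}\right) = - \frac{3}{2} \approx -1.5$)
$f{\left(B,G \right)} = \frac{25}{4}$ ($f{\left(B,G \right)} = \left(- \frac{3}{2} - 1\right)^{2} = \left(- \frac{5}{2}\right)^{2} = \frac{25}{4}$)
$a{\left(j,W \right)} = 10 + j W^{2}$ ($a{\left(j,W \right)} = j W^{2} + 10 = 10 + j W^{2}$)
$- 8 f{\left(6,-4 \right)} a{\left(-1,1 \right)} = \left(-8\right) \frac{25}{4} \left(10 - 1^{2}\right) = - 50 \left(10 - 1\right) = \left(-50\right) 9 = -450$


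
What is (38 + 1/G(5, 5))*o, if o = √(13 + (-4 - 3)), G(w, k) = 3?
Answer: 115*√6/3 ≈ 93.897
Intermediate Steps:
o = √6 (o = √(13 - 7) = √6 ≈ 2.4495)
(38 + 1/G(5, 5))*o = (38 + 1/3)*√6 = (38 + ⅓)*√6 = 115*√6/3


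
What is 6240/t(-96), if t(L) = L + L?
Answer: -65/2 ≈ -32.500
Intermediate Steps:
t(L) = 2*L
6240/t(-96) = 6240/((2*(-96))) = 6240/(-192) = 6240*(-1/192) = -65/2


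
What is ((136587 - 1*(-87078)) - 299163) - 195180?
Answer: -270678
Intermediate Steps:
((136587 - 1*(-87078)) - 299163) - 195180 = ((136587 + 87078) - 299163) - 195180 = (223665 - 299163) - 195180 = -75498 - 195180 = -270678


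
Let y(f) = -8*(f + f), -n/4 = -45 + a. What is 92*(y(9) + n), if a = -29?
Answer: 13984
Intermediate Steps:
n = 296 (n = -4*(-45 - 29) = -4*(-74) = 296)
y(f) = -16*f
92*(y(9) + n) = 92*(-16*9 + 296) = 92*(-144 + 296) = 92*152 = 13984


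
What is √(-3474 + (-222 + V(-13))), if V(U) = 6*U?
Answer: I*√3774 ≈ 61.433*I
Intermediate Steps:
√(-3474 + (-222 + V(-13))) = √(-3474 + (-222 + 6*(-13))) = √(-3474 + (-222 - 78)) = √(-3474 - 300) = √(-3774) = I*√3774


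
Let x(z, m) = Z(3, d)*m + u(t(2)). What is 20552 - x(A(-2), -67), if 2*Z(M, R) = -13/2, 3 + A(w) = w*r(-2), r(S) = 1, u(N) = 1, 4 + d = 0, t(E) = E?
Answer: 81333/4 ≈ 20333.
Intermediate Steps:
d = -4 (d = -4 + 0 = -4)
A(w) = -3 + w (A(w) = -3 + w*1 = -3 + w)
Z(M, R) = -13/4 (Z(M, R) = (-13/2)/2 = (-13*½)/2 = (½)*(-13/2) = -13/4)
x(z, m) = 1 - 13*m/4 (x(z, m) = -13*m/4 + 1 = 1 - 13*m/4)
20552 - x(A(-2), -67) = 20552 - (1 - 13/4*(-67)) = 20552 - (1 + 871/4) = 20552 - 1*875/4 = 20552 - 875/4 = 81333/4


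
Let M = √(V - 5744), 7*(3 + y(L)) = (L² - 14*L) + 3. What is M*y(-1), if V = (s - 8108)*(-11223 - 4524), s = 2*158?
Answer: -12*√7668430/7 ≈ -4747.2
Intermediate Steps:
y(L) = -18/7 - 2*L + L²/7 (y(L) = -3 + ((L² - 14*L) + 3)/7 = -3 + (3 + L² - 14*L)/7 = -3 + (3/7 - 2*L + L²/7) = -18/7 - 2*L + L²/7)
s = 316
V = 122700624 (V = (316 - 8108)*(-11223 - 4524) = -7792*(-15747) = 122700624)
M = 4*√7668430 (M = √(122700624 - 5744) = √122694880 = 4*√7668430 ≈ 11077.)
M*y(-1) = (4*√7668430)*(-18/7 - 2*(-1) + (⅐)*(-1)²) = (4*√7668430)*(-18/7 + 2 + (⅐)*1) = (4*√7668430)*(-18/7 + 2 + ⅐) = (4*√7668430)*(-3/7) = -12*√7668430/7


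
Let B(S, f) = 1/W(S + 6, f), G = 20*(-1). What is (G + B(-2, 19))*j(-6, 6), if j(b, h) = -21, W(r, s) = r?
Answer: 1659/4 ≈ 414.75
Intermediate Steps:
G = -20
B(S, f) = 1/(6 + S) (B(S, f) = 1/(S + 6) = 1/(6 + S))
(G + B(-2, 19))*j(-6, 6) = (-20 + 1/(6 - 2))*(-21) = (-20 + 1/4)*(-21) = (-20 + ¼)*(-21) = -79/4*(-21) = 1659/4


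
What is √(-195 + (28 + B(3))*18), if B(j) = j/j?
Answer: √327 ≈ 18.083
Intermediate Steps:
B(j) = 1
√(-195 + (28 + B(3))*18) = √(-195 + (28 + 1)*18) = √(-195 + 29*18) = √(-195 + 522) = √327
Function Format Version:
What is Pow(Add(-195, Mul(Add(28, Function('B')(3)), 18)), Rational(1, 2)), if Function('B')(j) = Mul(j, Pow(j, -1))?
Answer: Pow(327, Rational(1, 2)) ≈ 18.083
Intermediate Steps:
Function('B')(j) = 1
Pow(Add(-195, Mul(Add(28, Function('B')(3)), 18)), Rational(1, 2)) = Pow(Add(-195, Mul(Add(28, 1), 18)), Rational(1, 2)) = Pow(Add(-195, Mul(29, 18)), Rational(1, 2)) = Pow(Add(-195, 522), Rational(1, 2)) = Pow(327, Rational(1, 2))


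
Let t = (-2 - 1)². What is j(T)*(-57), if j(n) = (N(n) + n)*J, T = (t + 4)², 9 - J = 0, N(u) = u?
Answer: -173394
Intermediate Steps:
t = 9 (t = (-3)² = 9)
J = 9 (J = 9 - 1*0 = 9 + 0 = 9)
T = 169 (T = (9 + 4)² = 13² = 169)
j(n) = 18*n (j(n) = (n + n)*9 = (2*n)*9 = 18*n)
j(T)*(-57) = (18*169)*(-57) = 3042*(-57) = -173394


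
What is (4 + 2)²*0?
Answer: 0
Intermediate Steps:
(4 + 2)²*0 = 6²*0 = 36*0 = 0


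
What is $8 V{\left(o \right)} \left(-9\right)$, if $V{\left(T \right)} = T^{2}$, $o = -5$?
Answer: $-1800$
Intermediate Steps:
$8 V{\left(o \right)} \left(-9\right) = 8 \left(-5\right)^{2} \left(-9\right) = 8 \cdot 25 \left(-9\right) = 200 \left(-9\right) = -1800$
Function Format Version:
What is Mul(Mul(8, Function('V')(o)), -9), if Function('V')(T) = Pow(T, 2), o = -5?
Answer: -1800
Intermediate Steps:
Mul(Mul(8, Function('V')(o)), -9) = Mul(Mul(8, Pow(-5, 2)), -9) = Mul(Mul(8, 25), -9) = Mul(200, -9) = -1800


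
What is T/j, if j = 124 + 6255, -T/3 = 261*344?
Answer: -269352/6379 ≈ -42.225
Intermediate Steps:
T = -269352 (T = -783*344 = -3*89784 = -269352)
j = 6379
T/j = -269352/6379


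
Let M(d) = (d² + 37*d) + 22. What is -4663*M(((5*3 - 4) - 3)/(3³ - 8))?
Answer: -63556690/361 ≈ -1.7606e+5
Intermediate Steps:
M(d) = 22 + d² + 37*d
-4663*M(((5*3 - 4) - 3)/(3³ - 8)) = -4663*(22 + (((5*3 - 4) - 3)/(3³ - 8))² + 37*(((5*3 - 4) - 3)/(3³ - 8))) = -4663*(22 + (((15 - 4) - 3)/(27 - 8))² + 37*(((15 - 4) - 3)/(27 - 8))) = -4663*(22 + ((11 - 3)/19)² + 37*((11 - 3)/19)) = -4663*(22 + (8*(1/19))² + 37*(8*(1/19))) = -4663*(22 + (8/19)² + 37*(8/19)) = -4663*(22 + 64/361 + 296/19) = -4663*13630/361 = -63556690/361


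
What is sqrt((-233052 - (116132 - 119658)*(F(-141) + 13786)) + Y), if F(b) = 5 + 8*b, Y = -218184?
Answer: sqrt(44198502) ≈ 6648.2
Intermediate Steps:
sqrt((-233052 - (116132 - 119658)*(F(-141) + 13786)) + Y) = sqrt((-233052 - (116132 - 119658)*((5 + 8*(-141)) + 13786)) - 218184) = sqrt((-233052 - (-3526)*((5 - 1128) + 13786)) - 218184) = sqrt((-233052 - (-3526)*(-1123 + 13786)) - 218184) = sqrt((-233052 - (-3526)*12663) - 218184) = sqrt((-233052 - 1*(-44649738)) - 218184) = sqrt((-233052 + 44649738) - 218184) = sqrt(44416686 - 218184) = sqrt(44198502)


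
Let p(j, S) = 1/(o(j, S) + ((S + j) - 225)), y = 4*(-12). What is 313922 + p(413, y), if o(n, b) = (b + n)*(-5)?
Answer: 528958569/1685 ≈ 3.1392e+5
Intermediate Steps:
o(n, b) = -5*b - 5*n
y = -48
p(j, S) = 1/(-225 - 4*S - 4*j) (p(j, S) = 1/((-5*S - 5*j) + ((S + j) - 225)) = 1/((-5*S - 5*j) + (-225 + S + j)) = 1/(-225 - 4*S - 4*j))
313922 + p(413, y) = 313922 + 1/(-225 - 4*(-48) - 4*413) = 313922 + 1/(-225 + 192 - 1652) = 313922 + 1/(-1685) = 313922 - 1/1685 = 528958569/1685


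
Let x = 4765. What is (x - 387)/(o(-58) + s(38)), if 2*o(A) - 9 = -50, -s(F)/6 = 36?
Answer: -796/43 ≈ -18.512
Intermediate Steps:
s(F) = -216 (s(F) = -6*36 = -216)
o(A) = -41/2 (o(A) = 9/2 + (½)*(-50) = 9/2 - 25 = -41/2)
(x - 387)/(o(-58) + s(38)) = (4765 - 387)/(-41/2 - 216) = 4378/(-473/2) = 4378*(-2/473) = -796/43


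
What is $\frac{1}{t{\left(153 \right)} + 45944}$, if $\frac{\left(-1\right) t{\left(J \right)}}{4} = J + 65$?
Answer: $\frac{1}{45072} \approx 2.2187 \cdot 10^{-5}$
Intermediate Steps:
$t{\left(J \right)} = -260 - 4 J$ ($t{\left(J \right)} = - 4 \left(J + 65\right) = - 4 \left(65 + J\right) = -260 - 4 J$)
$\frac{1}{t{\left(153 \right)} + 45944} = \frac{1}{\left(-260 - 612\right) + 45944} = \frac{1}{-872 + 45944} = \frac{1}{45072}$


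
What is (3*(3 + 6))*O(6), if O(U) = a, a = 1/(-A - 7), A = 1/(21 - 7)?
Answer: -42/11 ≈ -3.8182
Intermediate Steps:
A = 1/14 ≈ 0.071429
a = -14/99 (a = 1/(-1*1/14 - 7) = 1/(-1/14 - 7) = 1/(-99/14) = -14/99 ≈ -0.14141)
O(U) = -14/99
(3*(3 + 6))*O(6) = (3*(3 + 6))*(-14/99) = (3*9)*(-14/99) = 27*(-14/99) = -42/11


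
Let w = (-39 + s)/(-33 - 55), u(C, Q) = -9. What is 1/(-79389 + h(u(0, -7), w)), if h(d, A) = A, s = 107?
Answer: -22/1746575 ≈ -1.2596e-5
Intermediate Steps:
w = -17/22 (w = (-39 + 107)/(-33 - 55) = 68/(-88) = 68*(-1/88) = -17/22 ≈ -0.77273)
1/(-79389 + h(u(0, -7), w)) = 1/(-79389 - 17/22) = 1/(-1746575/22) = -22/1746575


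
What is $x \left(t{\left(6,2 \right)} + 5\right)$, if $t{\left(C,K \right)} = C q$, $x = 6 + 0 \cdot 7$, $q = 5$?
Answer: $210$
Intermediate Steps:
$x = 6$ ($x = 6 + 0 = 6$)
$t{\left(C,K \right)} = 5 C$ ($t{\left(C,K \right)} = C 5 = 5 C$)
$x \left(t{\left(6,2 \right)} + 5\right) = 6 \left(5 \cdot 6 + 5\right) = 6 \left(30 + 5\right) = 6 \cdot 35 = 210$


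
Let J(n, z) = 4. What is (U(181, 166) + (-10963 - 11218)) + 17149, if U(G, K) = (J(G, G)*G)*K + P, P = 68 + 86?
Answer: 115306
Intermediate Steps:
P = 154
U(G, K) = 154 + 4*G*K (U(G, K) = (4*G)*K + 154 = 4*G*K + 154 = 154 + 4*G*K)
(U(181, 166) + (-10963 - 11218)) + 17149 = ((154 + 4*181*166) + (-10963 - 11218)) + 17149 = ((154 + 120184) - 22181) + 17149 = (120338 - 22181) + 17149 = 98157 + 17149 = 115306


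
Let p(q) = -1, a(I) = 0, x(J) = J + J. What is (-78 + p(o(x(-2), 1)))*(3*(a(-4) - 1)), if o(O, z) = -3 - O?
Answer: 237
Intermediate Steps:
x(J) = 2*J
(-78 + p(o(x(-2), 1)))*(3*(a(-4) - 1)) = (-78 - 1)*(3*(0 - 1)) = -237*(-1) = -79*(-3) = 237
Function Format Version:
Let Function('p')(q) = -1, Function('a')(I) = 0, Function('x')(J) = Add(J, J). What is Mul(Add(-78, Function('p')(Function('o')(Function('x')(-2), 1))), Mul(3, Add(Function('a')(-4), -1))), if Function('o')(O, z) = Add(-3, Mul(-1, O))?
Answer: 237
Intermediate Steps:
Function('x')(J) = Mul(2, J)
Mul(Add(-78, Function('p')(Function('o')(Function('x')(-2), 1))), Mul(3, Add(Function('a')(-4), -1))) = Mul(Add(-78, -1), Mul(3, Add(0, -1))) = Mul(-79, Mul(3, -1)) = Mul(-79, -3) = 237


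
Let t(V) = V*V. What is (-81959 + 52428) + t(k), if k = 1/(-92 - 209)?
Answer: -2675538130/90601 ≈ -29531.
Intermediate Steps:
k = -1/301 (k = 1/(-301) = -1/301 ≈ -0.0033223)
t(V) = V²
(-81959 + 52428) + t(k) = (-81959 + 52428) + (-1/301)² = -29531 + 1/90601 = -2675538130/90601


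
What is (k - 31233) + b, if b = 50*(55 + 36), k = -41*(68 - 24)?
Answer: -28487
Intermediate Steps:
k = -1804 (k = -41*44 = -1804)
b = 4550 (b = 50*91 = 4550)
(k - 31233) + b = (-1804 - 31233) + 4550 = -33037 + 4550 = -28487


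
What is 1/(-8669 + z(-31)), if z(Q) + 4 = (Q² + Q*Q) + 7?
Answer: -1/6744 ≈ -0.00014828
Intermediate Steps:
z(Q) = 3 + 2*Q² (z(Q) = -4 + ((Q² + Q*Q) + 7) = -4 + ((Q² + Q²) + 7) = -4 + (2*Q² + 7) = -4 + (7 + 2*Q²) = 3 + 2*Q²)
1/(-8669 + z(-31)) = 1/(-8669 + (3 + 2*(-31)²)) = 1/(-8669 + (3 + 2*961)) = 1/(-8669 + (3 + 1922)) = 1/(-8669 + 1925) = 1/(-6744) = -1/6744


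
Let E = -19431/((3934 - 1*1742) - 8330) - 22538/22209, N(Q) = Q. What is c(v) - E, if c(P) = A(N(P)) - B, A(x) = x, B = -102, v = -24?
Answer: 104441059/1376958 ≈ 75.849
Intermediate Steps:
c(P) = 102 + P (c(P) = P - 1*(-102) = P + 102 = 102 + P)
E = 2961665/1376958 (E = -19431/((3934 - 1742) - 8330) - 22538*1/22209 = -19431/(2192 - 8330) - 22538/22209 = -19431/(-6138) - 22538/22209 = -19431*(-1/6138) - 22538/22209 = 2159/682 - 22538/22209 = 2961665/1376958 ≈ 2.1509)
c(v) - E = (102 - 24) - 1*2961665/1376958 = 78 - 2961665/1376958 = 104441059/1376958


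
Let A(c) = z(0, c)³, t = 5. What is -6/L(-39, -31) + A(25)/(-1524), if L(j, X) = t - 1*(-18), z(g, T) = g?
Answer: -6/23 ≈ -0.26087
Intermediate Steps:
L(j, X) = 23 (L(j, X) = 5 - 1*(-18) = 5 + 18 = 23)
A(c) = 0 (A(c) = 0³ = 0)
-6/L(-39, -31) + A(25)/(-1524) = -6/23 + 0/(-1524) = -6*1/23 + 0*(-1/1524) = -6/23 + 0 = -6/23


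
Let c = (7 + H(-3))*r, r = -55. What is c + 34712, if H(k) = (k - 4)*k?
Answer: 33172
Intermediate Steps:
H(k) = k*(-4 + k) (H(k) = (-4 + k)*k = k*(-4 + k))
c = -1540 (c = (7 - 3*(-4 - 3))*(-55) = (7 - 3*(-7))*(-55) = (7 + 21)*(-55) = 28*(-55) = -1540)
c + 34712 = -1540 + 34712 = 33172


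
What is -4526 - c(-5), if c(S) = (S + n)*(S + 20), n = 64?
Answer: -5411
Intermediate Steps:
c(S) = (20 + S)*(64 + S) (c(S) = (S + 64)*(S + 20) = (64 + S)*(20 + S) = (20 + S)*(64 + S))
-4526 - c(-5) = -4526 - (1280 + (-5)² + 84*(-5)) = -4526 - (1280 + 25 - 420) = -4526 - 1*885 = -4526 - 885 = -5411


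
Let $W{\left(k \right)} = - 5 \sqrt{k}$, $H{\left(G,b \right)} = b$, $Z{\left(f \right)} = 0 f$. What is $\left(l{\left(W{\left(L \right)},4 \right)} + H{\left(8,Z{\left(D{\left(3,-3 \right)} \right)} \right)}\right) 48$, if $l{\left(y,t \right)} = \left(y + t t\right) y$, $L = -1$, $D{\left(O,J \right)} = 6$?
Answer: $-1200 - 3840 i \approx -1200.0 - 3840.0 i$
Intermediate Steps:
$Z{\left(f \right)} = 0$
$l{\left(y,t \right)} = y \left(y + t^{2}\right)$ ($l{\left(y,t \right)} = \left(y + t^{2}\right) y = y \left(y + t^{2}\right)$)
$\left(l{\left(W{\left(L \right)},4 \right)} + H{\left(8,Z{\left(D{\left(3,-3 \right)} \right)} \right)}\right) 48 = \left(- 5 \sqrt{-1} \left(- 5 \sqrt{-1} + 4^{2}\right) + 0\right) 48 = \left(- 5 i \left(- 5 i + 16\right) + 0\right) 48 = \left(- 5 i \left(16 - 5 i\right) + 0\right) 48 = - 5 i \left(16 - 5 i\right) 48 = - 240 i \left(16 - 5 i\right)$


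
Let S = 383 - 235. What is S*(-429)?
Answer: -63492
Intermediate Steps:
S = 148
S*(-429) = 148*(-429) = -63492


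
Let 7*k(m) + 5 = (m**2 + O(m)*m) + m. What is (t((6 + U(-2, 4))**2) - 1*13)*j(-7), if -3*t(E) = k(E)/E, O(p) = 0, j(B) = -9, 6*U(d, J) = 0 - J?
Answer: 696427/5376 ≈ 129.54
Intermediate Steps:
U(d, J) = -J/6 (U(d, J) = (0 - J)/6 = (-J)/6 = -J/6)
k(m) = -5/7 + m/7 + m**2/7 (k(m) = -5/7 + ((m**2 + 0*m) + m)/7 = -5/7 + ((m**2 + 0) + m)/7 = -5/7 + (m**2 + m)/7 = -5/7 + (m + m**2)/7 = -5/7 + (m/7 + m**2/7) = -5/7 + m/7 + m**2/7)
t(E) = -(-5/7 + E/7 + E**2/7)/(3*E)
(t((6 + U(-2, 4))**2) - 1*13)*j(-7) = ((5 - (6 - 1/6*4)**2 - ((6 - 1/6*4)**2)**2)/(21*((6 - 1/6*4)**2)) - 1*13)*(-9) = ((5 - (6 - 2/3)**2 - ((6 - 2/3)**2)**2)/(21*((6 - 2/3)**2)) - 13)*(-9) = ((5 - (16/3)**2 - ((16/3)**2)**2)/(21*((16/3)**2)) - 13)*(-9) = ((5 - 1*256/9 - (256/9)**2)/(21*(256/9)) - 13)*(-9) = ((1/21)*(9/256)*(5 - 256/9 - 1*65536/81) - 13)*(-9) = ((1/21)*(9/256)*(5 - 256/9 - 65536/81) - 13)*(-9) = ((1/21)*(9/256)*(-67435/81) - 13)*(-9) = (-67435/48384 - 13)*(-9) = -696427/48384*(-9) = 696427/5376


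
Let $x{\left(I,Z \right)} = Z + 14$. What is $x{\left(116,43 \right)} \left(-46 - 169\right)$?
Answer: $-12255$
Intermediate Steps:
$x{\left(I,Z \right)} = 14 + Z$
$x{\left(116,43 \right)} \left(-46 - 169\right) = \left(14 + 43\right) \left(-46 - 169\right) = 57 \left(-215\right) = -12255$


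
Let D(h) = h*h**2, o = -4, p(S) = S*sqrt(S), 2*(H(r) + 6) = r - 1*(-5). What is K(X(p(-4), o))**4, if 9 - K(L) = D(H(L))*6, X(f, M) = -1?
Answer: 23854493601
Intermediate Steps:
H(r) = -7/2 + r/2 (H(r) = -6 + (r - 1*(-5))/2 = -6 + (r + 5)/2 = -6 + (5 + r)/2 = -6 + (5/2 + r/2) = -7/2 + r/2)
p(S) = S**(3/2)
D(h) = h**3
K(L) = 9 - 6*(-7/2 + L/2)**3 (K(L) = 9 - (-7/2 + L/2)**3*6 = 9 - 6*(-7/2 + L/2)**3)
K(X(p(-4), o))**4 = (9 - 3*(-7 - 1)**3/4)**4 = (9 - 3/4*(-8)**3)**4 = (9 - 3/4*(-512))**4 = (9 + 384)**4 = 393**4 = 23854493601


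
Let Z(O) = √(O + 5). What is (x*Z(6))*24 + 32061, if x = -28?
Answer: 32061 - 672*√11 ≈ 29832.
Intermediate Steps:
Z(O) = √(5 + O)
(x*Z(6))*24 + 32061 = -28*√(5 + 6)*24 + 32061 = -28*√11*24 + 32061 = -672*√11 + 32061 = 32061 - 672*√11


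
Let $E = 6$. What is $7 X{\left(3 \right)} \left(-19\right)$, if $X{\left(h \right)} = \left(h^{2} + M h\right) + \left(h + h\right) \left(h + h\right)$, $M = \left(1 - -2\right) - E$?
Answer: $-4788$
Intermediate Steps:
$M = -3$ ($M = \left(1 - -2\right) - 6 = \left(1 + 2\right) - 6 = 3 - 6 = -3$)
$X{\left(h \right)} = - 3 h + 5 h^{2}$ ($X{\left(h \right)} = \left(h^{2} - 3 h\right) + \left(h + h\right) \left(h + h\right) = \left(h^{2} - 3 h\right) + 2 h 2 h = \left(h^{2} - 3 h\right) + 4 h^{2} = - 3 h + 5 h^{2}$)
$7 X{\left(3 \right)} \left(-19\right) = 7 \cdot 3 \left(-3 + 5 \cdot 3\right) \left(-19\right) = 7 \cdot 3 \left(-3 + 15\right) \left(-19\right) = 7 \cdot 3 \cdot 12 \left(-19\right) = 7 \cdot 36 \left(-19\right) = 252 \left(-19\right) = -4788$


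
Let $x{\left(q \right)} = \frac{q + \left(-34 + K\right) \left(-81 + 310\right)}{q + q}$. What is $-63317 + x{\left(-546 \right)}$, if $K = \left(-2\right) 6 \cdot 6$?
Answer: $- \frac{17279336}{273} \approx -63294.0$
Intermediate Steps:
$K = -72$ ($K = \left(-12\right) 6 = -72$)
$x{\left(q \right)} = \frac{-24274 + q}{2 q}$ ($x{\left(q \right)} = \frac{q + \left(-34 - 72\right) \left(-81 + 310\right)}{q + q} = \frac{q - 24274}{2 q} = \left(q - 24274\right) \frac{1}{2 q} = \left(-24274 + q\right) \frac{1}{2 q} = \frac{-24274 + q}{2 q}$)
$-63317 + x{\left(-546 \right)} = -63317 + \frac{-24274 - 546}{2 \left(-546\right)} = -63317 + \frac{1}{2} \left(- \frac{1}{546}\right) \left(-24820\right) = -63317 + \frac{6205}{273} = - \frac{17279336}{273}$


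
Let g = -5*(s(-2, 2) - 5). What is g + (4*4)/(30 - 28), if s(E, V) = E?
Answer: 43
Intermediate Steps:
g = 35 (g = -5*(-2 - 5) = -5*(-7) = 35)
g + (4*4)/(30 - 28) = 35 + (4*4)/(30 - 28) = 35 + 16/2 = 35 + 16*(½) = 35 + 8 = 43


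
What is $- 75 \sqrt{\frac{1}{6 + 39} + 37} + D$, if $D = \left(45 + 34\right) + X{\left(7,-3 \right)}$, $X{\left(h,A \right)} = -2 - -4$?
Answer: $81 - 35 \sqrt{170} \approx -375.34$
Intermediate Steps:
$X{\left(h,A \right)} = 2$ ($X{\left(h,A \right)} = -2 + 4 = 2$)
$D = 81$ ($D = \left(45 + 34\right) + 2 = 79 + 2 = 81$)
$- 75 \sqrt{\frac{1}{6 + 39} + 37} + D = - 75 \sqrt{\frac{1}{6 + 39} + 37} + 81 = - 75 \sqrt{\frac{1}{45} + 37} + 81 = - 75 \sqrt{\frac{1666}{45}} + 81 = - 75 \frac{7 \sqrt{170}}{15} + 81 = - 35 \sqrt{170} + 81 = 81 - 35 \sqrt{170}$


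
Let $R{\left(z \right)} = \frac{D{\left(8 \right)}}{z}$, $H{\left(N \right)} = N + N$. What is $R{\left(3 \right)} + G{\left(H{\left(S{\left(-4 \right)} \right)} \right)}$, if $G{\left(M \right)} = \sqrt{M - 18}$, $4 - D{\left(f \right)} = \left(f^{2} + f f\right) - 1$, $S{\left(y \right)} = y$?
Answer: $-41 + i \sqrt{26} \approx -41.0 + 5.099 i$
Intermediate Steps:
$D{\left(f \right)} = 5 - 2 f^{2}$ ($D{\left(f \right)} = 4 - \left(\left(f^{2} + f f\right) - 1\right) = 4 - \left(\left(f^{2} + f^{2}\right) - 1\right) = 4 - \left(2 f^{2} - 1\right) = 4 - \left(-1 + 2 f^{2}\right) = 5 - 2 f^{2}$)
$H{\left(N \right)} = 2 N$
$G{\left(M \right)} = \sqrt{-18 + M}$
$R{\left(z \right)} = - \frac{123}{z}$ ($R{\left(z \right)} = \frac{5 - 2 \cdot 8^{2}}{z} = \frac{5 - 128}{z} = - \frac{123}{z}$)
$R{\left(3 \right)} + G{\left(H{\left(S{\left(-4 \right)} \right)} \right)} = - \frac{123}{3} + \sqrt{-18 + 2 \left(-4\right)} = \left(-123\right) \frac{1}{3} + \sqrt{-18 - 8} = -41 + \sqrt{-26} = -41 + i \sqrt{26}$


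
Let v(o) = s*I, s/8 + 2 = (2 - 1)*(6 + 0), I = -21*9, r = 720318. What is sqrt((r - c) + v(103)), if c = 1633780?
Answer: I*sqrt(919510) ≈ 958.91*I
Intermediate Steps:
I = -189
s = 32 (s = -16 + 8*((2 - 1)*(6 + 0)) = -16 + 8*(1*6) = -16 + 8*6 = -16 + 48 = 32)
v(o) = -6048 (v(o) = 32*(-189) = -6048)
sqrt((r - c) + v(103)) = sqrt((720318 - 1*1633780) - 6048) = sqrt((720318 - 1633780) - 6048) = sqrt(-913462 - 6048) = sqrt(-919510) = I*sqrt(919510)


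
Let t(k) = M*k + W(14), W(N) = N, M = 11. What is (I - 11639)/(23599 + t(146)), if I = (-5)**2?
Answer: -11614/25219 ≈ -0.46053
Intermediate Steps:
t(k) = 14 + 11*k (t(k) = 11*k + 14 = 14 + 11*k)
I = 25
(I - 11639)/(23599 + t(146)) = (25 - 11639)/(23599 + (14 + 11*146)) = -11614/(23599 + (14 + 1606)) = -11614/(23599 + 1620) = -11614/25219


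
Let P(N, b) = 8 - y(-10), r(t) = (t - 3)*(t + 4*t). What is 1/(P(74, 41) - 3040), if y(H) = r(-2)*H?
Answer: -1/2532 ≈ -0.00039494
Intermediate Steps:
r(t) = 5*t*(-3 + t) (r(t) = (-3 + t)*(5*t) = 5*t*(-3 + t))
y(H) = 50*H (y(H) = (5*(-2)*(-3 - 2))*H = (5*(-2)*(-5))*H = 50*H)
P(N, b) = 508 (P(N, b) = 8 - 50*(-10) = 8 - 1*(-500) = 8 + 500 = 508)
1/(P(74, 41) - 3040) = 1/(508 - 3040) = 1/(-2532) = -1/2532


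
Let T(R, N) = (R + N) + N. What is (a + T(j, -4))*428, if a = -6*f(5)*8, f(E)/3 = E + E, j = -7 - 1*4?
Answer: -624452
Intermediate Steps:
j = -11 (j = -7 - 4 = -11)
f(E) = 6*E (f(E) = 3*(E + E) = 3*(2*E) = 6*E)
T(R, N) = R + 2*N (T(R, N) = (N + R) + N = R + 2*N)
a = -1440 (a = -36*5*8 = -6*30*8 = -180*8 = -1440)
(a + T(j, -4))*428 = (-1440 + (-11 + 2*(-4)))*428 = (-1440 + (-11 - 8))*428 = (-1440 - 19)*428 = -1459*428 = -624452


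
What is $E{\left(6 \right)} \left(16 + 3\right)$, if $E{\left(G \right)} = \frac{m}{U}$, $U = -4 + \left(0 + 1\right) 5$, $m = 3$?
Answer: $57$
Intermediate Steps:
$U = 1$ ($U = -4 + 1 \cdot 5 = -4 + 5 = 1$)
$E{\left(G \right)} = 3$ ($E{\left(G \right)} = \frac{3}{1} = 3 \cdot 1 = 3$)
$E{\left(6 \right)} \left(16 + 3\right) = 3 \left(16 + 3\right) = 3 \cdot 19 = 57$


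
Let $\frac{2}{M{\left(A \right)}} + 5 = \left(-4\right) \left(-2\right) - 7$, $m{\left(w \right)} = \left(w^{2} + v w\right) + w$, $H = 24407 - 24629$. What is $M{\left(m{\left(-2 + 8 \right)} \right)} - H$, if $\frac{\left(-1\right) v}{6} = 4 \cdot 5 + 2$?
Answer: $\frac{443}{2} \approx 221.5$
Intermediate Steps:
$v = -132$ ($v = - 6 \left(4 \cdot 5 + 2\right) = - 6 \left(20 + 2\right) = \left(-6\right) 22 = -132$)
$H = -222$ ($H = 24407 - 24629 = -222$)
$m{\left(w \right)} = w^{2} - 131 w$ ($m{\left(w \right)} = \left(w^{2} - 132 w\right) + w = w^{2} - 131 w$)
$M{\left(A \right)} = - \frac{1}{2}$ ($M{\left(A \right)} = \frac{2}{-5 - -1} = \frac{2}{-5 + \left(8 - 7\right)} = \frac{2}{-5 + 1} = \frac{2}{-4} = 2 \left(- \frac{1}{4}\right) = - \frac{1}{2}$)
$M{\left(m{\left(-2 + 8 \right)} \right)} - H = - \frac{1}{2} - -222 = - \frac{1}{2} + 222 = \frac{443}{2}$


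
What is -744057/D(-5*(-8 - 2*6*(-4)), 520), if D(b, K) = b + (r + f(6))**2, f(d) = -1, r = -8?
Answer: 744057/119 ≈ 6252.6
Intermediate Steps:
D(b, K) = 81 + b (D(b, K) = b + (-8 - 1)**2 = b + (-9)**2 = b + 81 = 81 + b)
-744057/D(-5*(-8 - 2*6*(-4)), 520) = -744057/(81 - 5*(-8 - 2*6*(-4))) = -744057/(81 - 5*(-8 - 12*(-4))) = -744057/(81 - 5*(-8 + 48)) = -744057/(81 - 5*40) = -744057/(81 - 200) = -744057/(-119) = -744057*(-1/119) = 744057/119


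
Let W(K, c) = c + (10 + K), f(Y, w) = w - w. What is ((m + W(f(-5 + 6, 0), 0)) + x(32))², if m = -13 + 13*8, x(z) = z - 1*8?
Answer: 15625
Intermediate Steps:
x(z) = -8 + z (x(z) = z - 8 = -8 + z)
m = 91 (m = -13 + 104 = 91)
f(Y, w) = 0
W(K, c) = 10 + K + c
((m + W(f(-5 + 6, 0), 0)) + x(32))² = ((91 + (10 + 0 + 0)) + (-8 + 32))² = ((91 + 10) + 24)² = (101 + 24)² = 125² = 15625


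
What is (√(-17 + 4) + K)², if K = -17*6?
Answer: (102 - I*√13)² ≈ 10391.0 - 735.53*I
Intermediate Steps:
K = -102
(√(-17 + 4) + K)² = (√(-17 + 4) - 102)² = (√(-13) - 102)² = (I*√13 - 102)² = (-102 + I*√13)²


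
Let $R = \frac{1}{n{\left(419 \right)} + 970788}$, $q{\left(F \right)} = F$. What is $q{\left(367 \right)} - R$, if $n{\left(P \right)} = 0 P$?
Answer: $\frac{356279195}{970788} \approx 367.0$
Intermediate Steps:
$n{\left(P \right)} = 0$
$R = \frac{1}{970788}$ ($R = \frac{1}{0 + 970788} = \frac{1}{970788} \approx 1.0301 \cdot 10^{-6}$)
$q{\left(367 \right)} - R = 367 - \frac{1}{970788} = \frac{356279195}{970788}$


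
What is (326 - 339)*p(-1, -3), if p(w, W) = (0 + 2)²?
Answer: -52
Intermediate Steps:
p(w, W) = 4 (p(w, W) = 2² = 4)
(326 - 339)*p(-1, -3) = (326 - 339)*4 = -13*4 = -52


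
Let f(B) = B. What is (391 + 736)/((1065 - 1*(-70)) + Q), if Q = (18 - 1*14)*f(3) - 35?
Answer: 1127/1112 ≈ 1.0135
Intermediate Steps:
Q = -23 (Q = (18 - 1*14)*3 - 35 = (18 - 14)*3 - 35 = 4*3 - 35 = 12 - 35 = -23)
(391 + 736)/((1065 - 1*(-70)) + Q) = (391 + 736)/((1065 - 1*(-70)) - 23) = 1127/((1065 + 70) - 23) = 1127/(1135 - 23) = 1127/1112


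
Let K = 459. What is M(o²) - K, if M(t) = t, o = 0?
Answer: -459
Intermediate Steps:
M(o²) - K = 0² - 1*459 = 0 - 459 = -459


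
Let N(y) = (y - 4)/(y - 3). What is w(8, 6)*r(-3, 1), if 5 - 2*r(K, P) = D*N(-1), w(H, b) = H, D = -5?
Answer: 45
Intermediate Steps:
N(y) = (-4 + y)/(-3 + y)
r(K, P) = 45/8 (r(K, P) = 5/2 - (-5)*(-4 - 1)/(-3 - 1)/2 = 5/2 - (-5)*-5/(-4)/2 = 5/2 - (-5)*(-¼*(-5))/2 = 5/2 - (-5)*5/(2*4) = 5/2 - ½*(-25/4) = 5/2 + 25/8 = 45/8)
w(8, 6)*r(-3, 1) = 8*(45/8) = 45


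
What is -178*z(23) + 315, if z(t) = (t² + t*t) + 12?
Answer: -190145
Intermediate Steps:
z(t) = 12 + 2*t² (z(t) = (t² + t²) + 12 = 2*t² + 12 = 12 + 2*t²)
-178*z(23) + 315 = -178*(12 + 2*23²) + 315 = -178*(12 + 2*529) + 315 = -178*(12 + 1058) + 315 = -178*1070 + 315 = -190460 + 315 = -190145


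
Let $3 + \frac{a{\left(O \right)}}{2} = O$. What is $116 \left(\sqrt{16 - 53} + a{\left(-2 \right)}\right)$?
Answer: $-1160 + 116 i \sqrt{37} \approx -1160.0 + 705.6 i$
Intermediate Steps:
$a{\left(O \right)} = -6 + 2 O$
$116 \left(\sqrt{16 - 53} + a{\left(-2 \right)}\right) = 116 \left(\sqrt{16 - 53} + \left(-6 + 2 \left(-2\right)\right)\right) = 116 \left(\sqrt{-37} - 10\right) = 116 \left(i \sqrt{37} - 10\right) = 116 \left(-10 + i \sqrt{37}\right) = -1160 + 116 i \sqrt{37}$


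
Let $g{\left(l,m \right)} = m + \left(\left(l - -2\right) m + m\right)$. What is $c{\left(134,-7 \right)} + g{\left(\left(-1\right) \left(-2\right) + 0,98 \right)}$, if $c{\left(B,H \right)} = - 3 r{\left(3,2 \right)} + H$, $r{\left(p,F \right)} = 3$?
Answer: $572$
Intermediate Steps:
$c{\left(B,H \right)} = -9 + H$ ($c{\left(B,H \right)} = \left(-3\right) 3 + H = -9 + H$)
$g{\left(l,m \right)} = 2 m + m \left(2 + l\right)$ ($g{\left(l,m \right)} = m + \left(\left(l + 2\right) m + m\right) = m + \left(\left(2 + l\right) m + m\right) = m + \left(m \left(2 + l\right) + m\right) = m + \left(m + m \left(2 + l\right)\right) = 2 m + m \left(2 + l\right)$)
$c{\left(134,-7 \right)} + g{\left(\left(-1\right) \left(-2\right) + 0,98 \right)} = \left(-9 - 7\right) + 98 \left(4 + \left(\left(-1\right) \left(-2\right) + 0\right)\right) = -16 + 98 \left(4 + \left(2 + 0\right)\right) = -16 + 98 \left(4 + 2\right) = -16 + 98 \cdot 6 = -16 + 588 = 572$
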